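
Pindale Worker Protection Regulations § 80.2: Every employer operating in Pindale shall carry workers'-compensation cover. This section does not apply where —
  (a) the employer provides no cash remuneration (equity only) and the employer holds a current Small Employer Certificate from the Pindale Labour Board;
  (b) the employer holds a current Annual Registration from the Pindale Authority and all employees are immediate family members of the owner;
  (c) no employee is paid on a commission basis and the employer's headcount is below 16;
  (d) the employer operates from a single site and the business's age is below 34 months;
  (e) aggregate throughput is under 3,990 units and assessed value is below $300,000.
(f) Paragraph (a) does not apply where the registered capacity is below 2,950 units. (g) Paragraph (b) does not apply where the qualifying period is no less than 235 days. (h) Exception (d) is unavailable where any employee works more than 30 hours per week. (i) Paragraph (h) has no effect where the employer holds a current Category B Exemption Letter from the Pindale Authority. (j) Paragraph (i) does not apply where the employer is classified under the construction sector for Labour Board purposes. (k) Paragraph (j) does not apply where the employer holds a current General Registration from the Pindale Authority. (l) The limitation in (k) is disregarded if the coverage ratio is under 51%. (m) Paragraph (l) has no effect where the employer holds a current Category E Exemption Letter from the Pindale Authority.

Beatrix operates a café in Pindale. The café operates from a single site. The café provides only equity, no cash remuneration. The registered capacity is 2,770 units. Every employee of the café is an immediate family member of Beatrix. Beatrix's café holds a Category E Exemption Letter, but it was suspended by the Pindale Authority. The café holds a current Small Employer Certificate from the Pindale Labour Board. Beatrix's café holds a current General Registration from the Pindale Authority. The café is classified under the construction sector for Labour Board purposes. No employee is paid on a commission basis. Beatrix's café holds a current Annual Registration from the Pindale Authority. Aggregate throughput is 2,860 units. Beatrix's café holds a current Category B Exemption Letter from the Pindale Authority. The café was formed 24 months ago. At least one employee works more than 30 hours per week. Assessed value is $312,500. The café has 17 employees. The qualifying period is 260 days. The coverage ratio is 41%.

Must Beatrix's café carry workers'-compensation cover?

Yes — Beatrix's café must carry workers'-compensation cover.

All of (a)'s requirements are met (remuneration is equity-only; a current Small Employer Certificate is held). But: (f) operates — the registered capacity is 2,770 units, below the 2,950 units limit. (a) is therefore removed.
Exception (b): a current Annual Registration is held; every employee is an immediate family member — every condition holds. Turning to paragraph (g): (g) operates against (b): the qualifying period is 260 days, meeting the 235 days threshold. So (b) is unavailable.
Exception (c) fails — the employer's headcount is 17, not below 16.
Exception (d): the employer operates from a single site; the business's age is 24 months, below the 34 months limit — every condition holds. Turning to paragraphs (h)–(m): (h) operates against (d): at least one employee exceeds 30 hours/week. (i) operates (a current Category B Exemption Letter is held), but is displaced by (j): (j) operates against (i): the café is classified under the construction sector. (k) would limit (j) — a current General Registration is held — but (l) sets (k) aside: (l) operates — the coverage ratio is 41%, under the 51% limit. (m) is inapplicable (there is no Category E Exemption Letter in force), so (l) stands. (d) is therefore removed.
Exception (e) requires that assessed value is below $300,000; but assessed value is $312,500, not below $300,000, so (e) is unavailable.
No exception applies. The general rule governs.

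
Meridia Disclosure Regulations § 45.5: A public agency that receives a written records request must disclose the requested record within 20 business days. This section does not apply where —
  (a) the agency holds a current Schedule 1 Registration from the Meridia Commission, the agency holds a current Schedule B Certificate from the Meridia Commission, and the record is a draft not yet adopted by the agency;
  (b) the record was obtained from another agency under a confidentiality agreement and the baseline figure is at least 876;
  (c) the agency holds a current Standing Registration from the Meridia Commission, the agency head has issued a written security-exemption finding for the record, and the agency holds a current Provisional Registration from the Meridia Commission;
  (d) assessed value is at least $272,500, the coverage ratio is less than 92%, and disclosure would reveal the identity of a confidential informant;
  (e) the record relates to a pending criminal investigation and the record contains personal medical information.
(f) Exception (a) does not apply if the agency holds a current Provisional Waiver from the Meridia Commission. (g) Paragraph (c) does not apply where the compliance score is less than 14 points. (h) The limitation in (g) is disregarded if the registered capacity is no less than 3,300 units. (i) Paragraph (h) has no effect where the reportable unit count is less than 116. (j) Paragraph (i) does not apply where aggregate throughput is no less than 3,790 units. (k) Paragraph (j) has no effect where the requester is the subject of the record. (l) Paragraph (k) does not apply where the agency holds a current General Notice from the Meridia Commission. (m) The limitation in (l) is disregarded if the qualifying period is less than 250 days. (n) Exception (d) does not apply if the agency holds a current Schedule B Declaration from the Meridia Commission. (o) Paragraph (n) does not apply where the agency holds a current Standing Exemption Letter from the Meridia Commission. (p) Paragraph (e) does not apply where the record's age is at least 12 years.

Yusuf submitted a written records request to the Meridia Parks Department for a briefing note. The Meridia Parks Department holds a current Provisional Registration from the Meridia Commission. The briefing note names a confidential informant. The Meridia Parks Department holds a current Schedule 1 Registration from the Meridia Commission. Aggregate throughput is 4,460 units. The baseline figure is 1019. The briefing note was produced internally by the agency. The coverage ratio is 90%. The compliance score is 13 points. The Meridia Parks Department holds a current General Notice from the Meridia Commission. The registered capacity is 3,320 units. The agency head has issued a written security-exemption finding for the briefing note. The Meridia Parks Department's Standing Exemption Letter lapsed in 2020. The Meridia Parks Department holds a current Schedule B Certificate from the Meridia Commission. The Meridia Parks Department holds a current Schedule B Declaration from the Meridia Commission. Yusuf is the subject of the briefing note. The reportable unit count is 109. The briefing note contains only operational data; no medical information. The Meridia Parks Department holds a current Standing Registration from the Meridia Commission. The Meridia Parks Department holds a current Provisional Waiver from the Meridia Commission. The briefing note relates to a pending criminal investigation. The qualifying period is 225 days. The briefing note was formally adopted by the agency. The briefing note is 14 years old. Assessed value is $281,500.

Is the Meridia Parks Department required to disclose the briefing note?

Exception (a) fails — the briefing note has been formally adopted.
Exception (b) does not apply: the briefing note was produced internally.
Exception (c) is satisfied on its face — a current Standing Registration is held; a written security-exemption finding has been issued; a current Provisional Registration is held. However, paragraphs (g)–(m) must be considered: (g) operates against (c): the compliance score is 13 points, less than the 14 points limit. (h) is engaged (the registered capacity is 3,320 units, meeting the 3,300 units threshold), but yields to (i): (i) is engaged — the reportable unit count is 109, less than the 116 limit. (j) is engaged (aggregate throughput is 4,460 units, meeting the 3,790 units threshold), but is displaced by (k): (k) operates against (j): Yusuf is the subject of the briefing note. (l) would limit (k) — a current General Notice is held — but (m) sets (l) aside: (m) operates against (l): the qualifying period is 225 days, less than the 250 days limit. Exception (c) does not apply.
Exception (d): assessed value is $281,500, meeting the $272,500 threshold; the coverage ratio is 90%, less than the 92% limit; the briefing note names a confidential informant — every condition holds. Turning to paragraphs (n)–(o): (n) operates — a current Schedule B Declaration is held. (o), which would lift (n), is not triggered — the Standing Exemption Letter is not current. Exception (d) does not apply.
Exception (e) requires that the record contains personal medical information; but the briefing note contains only operational data, so (e) is unavailable.
No exception applies. The general rule governs.

Yes — the Meridia Parks Department must disclose the briefing note.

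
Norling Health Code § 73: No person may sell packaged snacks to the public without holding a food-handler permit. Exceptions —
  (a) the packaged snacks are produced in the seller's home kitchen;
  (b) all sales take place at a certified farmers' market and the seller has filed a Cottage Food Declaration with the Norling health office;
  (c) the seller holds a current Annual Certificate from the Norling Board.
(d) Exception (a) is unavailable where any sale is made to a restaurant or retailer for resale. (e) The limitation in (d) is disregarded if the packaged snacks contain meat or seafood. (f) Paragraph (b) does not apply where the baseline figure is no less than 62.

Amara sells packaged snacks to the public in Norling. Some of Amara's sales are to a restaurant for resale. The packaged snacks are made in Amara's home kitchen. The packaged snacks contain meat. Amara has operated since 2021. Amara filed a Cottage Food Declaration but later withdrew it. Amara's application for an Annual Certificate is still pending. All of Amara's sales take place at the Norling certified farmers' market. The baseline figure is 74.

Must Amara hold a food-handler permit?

No — exception (a) applies; Amara is not required to hold a food-handler permit.

Exception (a)'s conditions are all satisfied: the packaged snacks are home-kitchen produced. Considering the limiting provisions: (d) would limit (a) — some sales are to a restaurant for resale — but (e) sets (d) aside: (e) operates against (d): the packaged snacks contain meat. So (a) applies.
Exception (b) does not apply: the Cottage Food Declaration was withdrawn.
Exception (c) fails — the Annual Certificate is not current.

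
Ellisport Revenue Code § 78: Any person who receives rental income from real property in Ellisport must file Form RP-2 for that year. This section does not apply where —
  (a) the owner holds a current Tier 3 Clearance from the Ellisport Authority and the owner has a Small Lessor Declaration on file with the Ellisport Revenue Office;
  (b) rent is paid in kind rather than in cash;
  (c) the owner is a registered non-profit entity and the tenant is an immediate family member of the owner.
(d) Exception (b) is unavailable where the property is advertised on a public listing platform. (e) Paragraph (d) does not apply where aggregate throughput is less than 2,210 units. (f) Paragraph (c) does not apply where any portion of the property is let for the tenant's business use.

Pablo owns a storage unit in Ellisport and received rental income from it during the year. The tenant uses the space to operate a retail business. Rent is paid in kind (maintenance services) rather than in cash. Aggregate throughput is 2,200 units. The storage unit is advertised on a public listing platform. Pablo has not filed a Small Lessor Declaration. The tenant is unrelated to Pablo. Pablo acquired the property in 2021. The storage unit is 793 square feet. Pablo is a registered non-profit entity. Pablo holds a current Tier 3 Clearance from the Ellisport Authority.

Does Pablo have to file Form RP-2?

Exception (a) fails — no Small Lessor Declaration is on file.
Exception (b) is satisfied on its face — rent is paid in kind. Under paragraphs (d)–(e): (d) would limit (b) — the property is publicly advertised — but (e) sets (d) aside: (e) operates against (d): aggregate throughput is 2,200 units, less than the 2,210 units limit. Exception (b) stands.
Exception (c) does not apply: the tenant is unrelated to the owner.

No — exception (b) applies; Pablo is not required to file Form RP-2.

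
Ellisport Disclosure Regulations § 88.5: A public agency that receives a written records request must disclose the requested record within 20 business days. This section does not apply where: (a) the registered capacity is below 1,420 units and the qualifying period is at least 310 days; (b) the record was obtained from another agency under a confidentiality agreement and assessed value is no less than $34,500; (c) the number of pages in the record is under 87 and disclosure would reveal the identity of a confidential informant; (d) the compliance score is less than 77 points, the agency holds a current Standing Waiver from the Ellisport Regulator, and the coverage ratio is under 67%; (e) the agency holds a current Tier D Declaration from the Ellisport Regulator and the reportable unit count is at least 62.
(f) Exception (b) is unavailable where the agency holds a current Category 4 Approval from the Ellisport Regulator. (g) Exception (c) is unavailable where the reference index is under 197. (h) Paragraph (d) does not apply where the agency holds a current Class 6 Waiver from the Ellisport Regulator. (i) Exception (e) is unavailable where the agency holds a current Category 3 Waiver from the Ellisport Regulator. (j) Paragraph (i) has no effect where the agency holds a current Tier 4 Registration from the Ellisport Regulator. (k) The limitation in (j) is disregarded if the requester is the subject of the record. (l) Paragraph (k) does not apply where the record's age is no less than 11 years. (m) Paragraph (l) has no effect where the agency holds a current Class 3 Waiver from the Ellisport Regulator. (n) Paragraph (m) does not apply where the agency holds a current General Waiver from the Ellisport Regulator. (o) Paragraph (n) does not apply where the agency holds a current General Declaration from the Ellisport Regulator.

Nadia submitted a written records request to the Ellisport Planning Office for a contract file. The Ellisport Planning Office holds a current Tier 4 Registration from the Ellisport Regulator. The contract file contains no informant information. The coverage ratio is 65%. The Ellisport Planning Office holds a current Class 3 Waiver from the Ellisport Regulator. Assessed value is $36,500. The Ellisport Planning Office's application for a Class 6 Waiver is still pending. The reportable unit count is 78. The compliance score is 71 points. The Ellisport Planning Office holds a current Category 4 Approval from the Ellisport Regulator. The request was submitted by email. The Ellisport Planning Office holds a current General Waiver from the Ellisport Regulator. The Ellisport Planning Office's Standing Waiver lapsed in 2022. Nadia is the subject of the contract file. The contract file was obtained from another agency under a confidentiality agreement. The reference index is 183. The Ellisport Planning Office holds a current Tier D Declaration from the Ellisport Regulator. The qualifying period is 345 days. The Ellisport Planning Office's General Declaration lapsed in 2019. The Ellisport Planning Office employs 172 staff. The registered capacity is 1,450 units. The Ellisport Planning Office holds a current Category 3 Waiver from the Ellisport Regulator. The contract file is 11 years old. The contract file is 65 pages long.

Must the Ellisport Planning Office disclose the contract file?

No — exception (e) applies; the Ellisport Planning Office is not required to disclose the contract file.

Exception (a) fails — the registered capacity is 1,450 units, not below 1,420 units.
Exception (b)'s conditions are all satisfied: the contract file was obtained under a confidentiality agreement; assessed value is $36,500, meeting the $34,500 threshold. But: (f) operates against (b): a current Category 4 Approval is held. So (b) is unavailable.
Exception (c) fails — the contract file contains no informant information.
Exception (d) does not apply: no current Standing Waiver is held.
All of (e)'s requirements are met (a current Tier D Declaration is held; the reportable unit count is 78, meeting the 62 threshold). Considering the limiting provisions: (i) would limit (e) — a current Category 3 Waiver is held — but (j) sets (i) aside: (j) operates against (i): a current Tier 4 Registration is held. (k) operates (Nadia is the subject of the contract file), but yields to (l): (l) operates against (k): the record's age is 11 years, meeting the 11 years threshold. (m) would limit (l) — a current Class 3 Waiver is held — but (n) sets (m) aside: (n) operates against (m): a current General Waiver is held. (o) is inapplicable (the General Declaration is not current), so (n) stands. Exception (e) stands.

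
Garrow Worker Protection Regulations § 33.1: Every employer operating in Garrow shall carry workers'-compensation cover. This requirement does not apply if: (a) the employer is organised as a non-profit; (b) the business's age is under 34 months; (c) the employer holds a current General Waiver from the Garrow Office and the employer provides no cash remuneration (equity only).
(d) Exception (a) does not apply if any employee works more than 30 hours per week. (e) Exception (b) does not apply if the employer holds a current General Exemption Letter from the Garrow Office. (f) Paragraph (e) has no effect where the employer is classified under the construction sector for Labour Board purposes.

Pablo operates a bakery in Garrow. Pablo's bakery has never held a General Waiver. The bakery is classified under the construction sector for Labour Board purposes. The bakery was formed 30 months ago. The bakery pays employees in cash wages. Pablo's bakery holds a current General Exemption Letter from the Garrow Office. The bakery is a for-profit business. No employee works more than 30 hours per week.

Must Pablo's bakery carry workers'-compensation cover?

No — exception (b) applies; Pablo's bakery is not required to carry workers'-compensation cover.

Exception (a) does not apply: the employer is for-profit.
All of (b)'s requirements are met (the business's age is 30 months, under the 34 months limit). Applying paragraphs (e)–(f): (e) is engaged (a current General Exemption Letter is held), but is overridden by (f): (f) operates against (e): the bakery is classified under the construction sector. So (b) applies.
Exception (c) does not apply: the General Waiver is not current.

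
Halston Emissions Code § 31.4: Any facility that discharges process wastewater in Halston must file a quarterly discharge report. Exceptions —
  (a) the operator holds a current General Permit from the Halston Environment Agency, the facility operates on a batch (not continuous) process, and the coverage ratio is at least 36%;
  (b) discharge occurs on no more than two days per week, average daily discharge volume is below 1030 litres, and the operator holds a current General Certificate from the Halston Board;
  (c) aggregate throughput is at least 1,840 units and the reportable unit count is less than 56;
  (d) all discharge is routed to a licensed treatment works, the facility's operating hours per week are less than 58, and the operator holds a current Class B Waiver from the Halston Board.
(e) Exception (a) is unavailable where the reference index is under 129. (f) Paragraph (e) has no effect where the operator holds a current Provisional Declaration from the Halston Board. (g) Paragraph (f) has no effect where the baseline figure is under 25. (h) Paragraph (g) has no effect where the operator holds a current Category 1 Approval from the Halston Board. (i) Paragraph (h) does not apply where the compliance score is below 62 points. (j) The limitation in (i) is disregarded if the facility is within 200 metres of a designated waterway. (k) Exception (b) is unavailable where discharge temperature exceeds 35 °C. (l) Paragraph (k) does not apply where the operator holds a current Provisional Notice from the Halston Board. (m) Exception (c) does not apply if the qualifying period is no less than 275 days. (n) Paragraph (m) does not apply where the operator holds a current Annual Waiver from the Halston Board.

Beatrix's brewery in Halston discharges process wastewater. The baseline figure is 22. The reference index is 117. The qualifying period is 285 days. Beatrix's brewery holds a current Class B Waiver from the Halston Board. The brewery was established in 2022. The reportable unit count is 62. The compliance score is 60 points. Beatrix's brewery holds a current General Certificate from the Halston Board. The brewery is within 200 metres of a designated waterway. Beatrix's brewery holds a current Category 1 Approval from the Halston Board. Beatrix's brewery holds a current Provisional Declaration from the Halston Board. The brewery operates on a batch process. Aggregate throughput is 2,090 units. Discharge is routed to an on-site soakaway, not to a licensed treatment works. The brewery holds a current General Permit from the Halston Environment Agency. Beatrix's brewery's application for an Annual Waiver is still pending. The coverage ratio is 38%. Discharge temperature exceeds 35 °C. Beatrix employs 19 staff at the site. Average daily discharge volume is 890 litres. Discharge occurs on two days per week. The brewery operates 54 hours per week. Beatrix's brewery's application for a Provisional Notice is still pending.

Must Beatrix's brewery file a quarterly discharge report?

Exception (a) is satisfied on its face — a current General Permit is held; the facility operates on a batch process; the coverage ratio is 38%, meeting the 36% threshold. As to paragraphs (e)–(j): (e) would limit (a) — the reference index is 117, under the 129 limit — but (f) sets (e) aside: (f) operates against (e): a current Provisional Declaration is held. (g) is triggered (the baseline figure is 22, under the 25 limit), but is itself disapplied by (h): (h) applies — a current Category 1 Approval is held. (i) is triggered (the compliance score is 60 points, below the 62 points limit), but is set aside by (j): (j) is triggered — the brewery is within 200 m of a designated waterway. Exception (a) stands.
Exception (b): discharge occurs on no more than two days per week; average daily discharge volume is 890 litres, below the 1030 litres limit; a current General Certificate is held — every condition holds. But applying paragraphs (k)–(l): (k) operates against (b): discharge temperature exceeds 35 °C. (l), which would lift (k), is inapplicable — the Provisional Notice is not current. (b) is therefore removed.
Exception (c) fails — the reportable unit count is 62, not less than 56.
Exception (d) does not apply: discharge is not routed to a licensed treatment works.

No — exception (a) applies; Beatrix's brewery is not required to file a quarterly discharge report.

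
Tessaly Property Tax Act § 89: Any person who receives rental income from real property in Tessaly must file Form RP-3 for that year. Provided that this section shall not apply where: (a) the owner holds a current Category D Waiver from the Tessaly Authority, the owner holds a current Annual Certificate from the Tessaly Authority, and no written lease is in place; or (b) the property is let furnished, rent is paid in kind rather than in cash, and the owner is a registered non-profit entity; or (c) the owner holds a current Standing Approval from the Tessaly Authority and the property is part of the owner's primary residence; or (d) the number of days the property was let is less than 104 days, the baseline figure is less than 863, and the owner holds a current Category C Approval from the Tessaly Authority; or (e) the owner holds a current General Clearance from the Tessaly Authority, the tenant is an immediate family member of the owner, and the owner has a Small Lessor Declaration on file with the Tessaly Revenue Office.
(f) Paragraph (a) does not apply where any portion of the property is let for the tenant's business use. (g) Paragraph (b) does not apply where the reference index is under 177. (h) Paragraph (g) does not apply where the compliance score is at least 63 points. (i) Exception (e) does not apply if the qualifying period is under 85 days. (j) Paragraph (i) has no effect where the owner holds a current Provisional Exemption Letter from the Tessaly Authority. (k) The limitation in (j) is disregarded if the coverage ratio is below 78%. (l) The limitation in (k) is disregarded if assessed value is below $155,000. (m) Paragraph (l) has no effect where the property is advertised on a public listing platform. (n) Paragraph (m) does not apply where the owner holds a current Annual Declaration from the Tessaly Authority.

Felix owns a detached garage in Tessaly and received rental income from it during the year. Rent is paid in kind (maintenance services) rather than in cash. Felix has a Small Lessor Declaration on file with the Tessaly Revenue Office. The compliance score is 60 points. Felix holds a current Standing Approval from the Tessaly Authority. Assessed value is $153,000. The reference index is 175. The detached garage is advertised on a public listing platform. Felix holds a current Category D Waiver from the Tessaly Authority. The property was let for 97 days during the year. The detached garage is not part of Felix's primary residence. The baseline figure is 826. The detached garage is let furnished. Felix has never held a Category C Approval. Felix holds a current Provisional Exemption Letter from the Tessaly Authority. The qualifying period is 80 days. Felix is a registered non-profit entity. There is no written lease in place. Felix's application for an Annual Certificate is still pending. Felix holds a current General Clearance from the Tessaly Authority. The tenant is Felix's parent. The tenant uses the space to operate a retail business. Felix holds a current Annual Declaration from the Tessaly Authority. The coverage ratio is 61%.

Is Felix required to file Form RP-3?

Exception (a) requires that the owner holds a current Annual Certificate from the Tessaly Authority; but the Annual Certificate is not current, so (a) is unavailable.
Exception (b) is satisfied on its face — the property is let furnished; rent is paid in kind; Felix is a registered non-profit. But: (g) applies — the reference index is 175, under the 177 limit. (h) is inapplicable (the compliance score is 60 points, short of 63 points), so (g) stands. So (b) is unavailable.
Exception (c) fails — the detached garage is not part of the primary residence.
Exception (d) fails — there is no Category C Approval in force.
Exception (e) is satisfied on its face — a current General Clearance is held; the tenant is an immediate family member; a Small Lessor Declaration is on file. Under paragraphs (i)–(n): (i) would limit (e) — the qualifying period is 80 days, under the 85 days limit — but (j) sets (i) aside: (j) applies — a current Provisional Exemption Letter is held. (k) would limit (j) — the coverage ratio is 61%, below the 78% limit — but (l) sets (k) aside: (l) operates against (k): assessed value is $153,000, below the $155,000 limit. (m) would limit (l) — the property is publicly advertised — but (n) sets (m) aside: (n) operates against (m): a current Annual Declaration is held. So (e) applies.

No — exception (e) applies; Felix is not required to file Form RP-3.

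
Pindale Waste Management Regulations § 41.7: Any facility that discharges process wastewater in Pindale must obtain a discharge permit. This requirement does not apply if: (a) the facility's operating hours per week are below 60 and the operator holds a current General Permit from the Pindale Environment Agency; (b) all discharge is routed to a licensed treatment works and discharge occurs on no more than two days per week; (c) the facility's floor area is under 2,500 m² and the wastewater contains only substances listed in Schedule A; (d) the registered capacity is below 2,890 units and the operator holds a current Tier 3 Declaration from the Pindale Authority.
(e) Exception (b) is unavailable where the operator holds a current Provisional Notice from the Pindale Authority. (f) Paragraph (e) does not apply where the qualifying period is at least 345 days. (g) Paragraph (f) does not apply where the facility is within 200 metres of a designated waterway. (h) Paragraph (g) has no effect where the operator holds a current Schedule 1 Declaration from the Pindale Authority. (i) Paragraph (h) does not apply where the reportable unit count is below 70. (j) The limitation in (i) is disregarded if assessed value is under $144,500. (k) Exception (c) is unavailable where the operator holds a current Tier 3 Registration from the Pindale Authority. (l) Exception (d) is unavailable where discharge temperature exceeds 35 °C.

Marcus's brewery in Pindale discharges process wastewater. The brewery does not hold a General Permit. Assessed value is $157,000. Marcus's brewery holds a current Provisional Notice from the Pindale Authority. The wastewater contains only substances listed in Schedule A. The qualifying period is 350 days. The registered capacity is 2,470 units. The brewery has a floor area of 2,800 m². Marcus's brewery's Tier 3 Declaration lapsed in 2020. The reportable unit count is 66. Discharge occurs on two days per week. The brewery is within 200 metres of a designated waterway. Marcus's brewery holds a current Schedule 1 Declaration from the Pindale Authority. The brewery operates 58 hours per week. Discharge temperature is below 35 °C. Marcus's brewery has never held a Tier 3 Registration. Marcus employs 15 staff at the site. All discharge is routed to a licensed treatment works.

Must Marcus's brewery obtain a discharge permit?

Exception (a) does not apply: no General Permit is held.
All of (b)'s requirements are met (discharge is routed to a licensed treatment works; discharge occurs on no more than two days per week). But applying paragraphs (e)–(j): (e) is engaged — a current Provisional Notice is held. (f) is triggered (the qualifying period is 350 days, meeting the 345 days threshold), but is displaced by (g): (g) operates against (f): the brewery is within 200 m of a designated waterway. (h) applies (a current Schedule 1 Declaration is held), but yields to (i): (i) is triggered — the reportable unit count is 66, below the 70 limit. (j) does not operate here (assessed value is $157,000, not under $144,500), so (i) stands. (b) is therefore removed.
Exception (c) does not apply: the facility's floor area is 2,800 m², not under 2,500 m².
Exception (d) fails — no current Tier 3 Declaration is held.
None of the exceptions is available; § 41.7 applies in full.

Yes — Marcus's brewery must obtain a discharge permit.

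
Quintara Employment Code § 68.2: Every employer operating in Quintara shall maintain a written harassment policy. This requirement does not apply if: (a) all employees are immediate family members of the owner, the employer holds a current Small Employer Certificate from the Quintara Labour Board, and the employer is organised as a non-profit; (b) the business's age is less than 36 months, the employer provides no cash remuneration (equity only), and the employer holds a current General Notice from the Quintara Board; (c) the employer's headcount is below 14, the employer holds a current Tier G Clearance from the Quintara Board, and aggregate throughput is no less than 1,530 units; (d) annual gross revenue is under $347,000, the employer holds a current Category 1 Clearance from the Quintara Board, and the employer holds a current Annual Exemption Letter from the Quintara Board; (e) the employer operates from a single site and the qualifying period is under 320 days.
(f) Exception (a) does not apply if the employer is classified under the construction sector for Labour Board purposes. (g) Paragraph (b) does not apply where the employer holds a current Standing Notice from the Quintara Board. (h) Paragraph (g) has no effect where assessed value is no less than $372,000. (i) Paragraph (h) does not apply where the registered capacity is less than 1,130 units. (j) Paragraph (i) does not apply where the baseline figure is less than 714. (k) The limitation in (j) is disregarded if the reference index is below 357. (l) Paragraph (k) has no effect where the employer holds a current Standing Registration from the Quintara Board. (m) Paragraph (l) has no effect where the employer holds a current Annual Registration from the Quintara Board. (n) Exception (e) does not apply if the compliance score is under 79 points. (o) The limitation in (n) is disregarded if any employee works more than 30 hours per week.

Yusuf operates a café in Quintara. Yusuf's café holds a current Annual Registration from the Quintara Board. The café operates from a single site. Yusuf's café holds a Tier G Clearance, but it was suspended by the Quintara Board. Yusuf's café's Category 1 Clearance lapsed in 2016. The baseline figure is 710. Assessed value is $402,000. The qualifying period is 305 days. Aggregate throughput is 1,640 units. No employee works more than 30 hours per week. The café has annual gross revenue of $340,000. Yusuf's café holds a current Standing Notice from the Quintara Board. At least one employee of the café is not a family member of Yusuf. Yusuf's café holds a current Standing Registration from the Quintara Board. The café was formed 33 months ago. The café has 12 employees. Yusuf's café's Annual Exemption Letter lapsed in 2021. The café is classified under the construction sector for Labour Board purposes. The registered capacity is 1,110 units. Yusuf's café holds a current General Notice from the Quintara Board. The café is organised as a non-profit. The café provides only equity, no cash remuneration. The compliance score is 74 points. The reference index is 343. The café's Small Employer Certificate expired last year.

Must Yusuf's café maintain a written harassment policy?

Exception (a) requires that all employees are immediate family members of the owner; but at least one employee is not a family member, so (a) is unavailable.
Exception (b): the business's age is 33 months, less than the 36 months limit; remuneration is equity-only; a current General Notice is held — every condition holds. However, paragraphs (g)–(m) must be considered: (g) operates against (b): a current Standing Notice is held. (h) would limit (g) — assessed value is $402,000, meeting the $372,000 threshold — but (i) sets (h) aside: (i) operates — the registered capacity is 1,110 units, less than the 1,130 units limit. (j) would limit (i) — the baseline figure is 710, less than the 714 limit — but (k) sets (j) aside: (k) applies — the reference index is 343, below the 357 limit. (l) operates (a current Standing Registration is held), but is itself disapplied by (m): (m) operates against (l): a current Annual Registration is held. (b) is therefore removed.
Exception (c) fails — no current Tier G Clearance is held.
Exception (d) requires that the employer holds a current Category 1 Clearance from the Quintara Board; but there is no Category 1 Clearance in force, so (d) is unavailable.
Exception (e)'s conditions are all satisfied: the employer operates from a single site; the qualifying period is 305 days, under the 320 days limit. But: (n) operates — the compliance score is 74 points, under the 79 points limit. (o) is not engaged (no employee exceeds 30 hours/week), so (n) stands. Exception (e) does not apply.
No exception is made out. Yusuf's café falls within the general rule.

Yes — Yusuf's café must maintain a written harassment policy.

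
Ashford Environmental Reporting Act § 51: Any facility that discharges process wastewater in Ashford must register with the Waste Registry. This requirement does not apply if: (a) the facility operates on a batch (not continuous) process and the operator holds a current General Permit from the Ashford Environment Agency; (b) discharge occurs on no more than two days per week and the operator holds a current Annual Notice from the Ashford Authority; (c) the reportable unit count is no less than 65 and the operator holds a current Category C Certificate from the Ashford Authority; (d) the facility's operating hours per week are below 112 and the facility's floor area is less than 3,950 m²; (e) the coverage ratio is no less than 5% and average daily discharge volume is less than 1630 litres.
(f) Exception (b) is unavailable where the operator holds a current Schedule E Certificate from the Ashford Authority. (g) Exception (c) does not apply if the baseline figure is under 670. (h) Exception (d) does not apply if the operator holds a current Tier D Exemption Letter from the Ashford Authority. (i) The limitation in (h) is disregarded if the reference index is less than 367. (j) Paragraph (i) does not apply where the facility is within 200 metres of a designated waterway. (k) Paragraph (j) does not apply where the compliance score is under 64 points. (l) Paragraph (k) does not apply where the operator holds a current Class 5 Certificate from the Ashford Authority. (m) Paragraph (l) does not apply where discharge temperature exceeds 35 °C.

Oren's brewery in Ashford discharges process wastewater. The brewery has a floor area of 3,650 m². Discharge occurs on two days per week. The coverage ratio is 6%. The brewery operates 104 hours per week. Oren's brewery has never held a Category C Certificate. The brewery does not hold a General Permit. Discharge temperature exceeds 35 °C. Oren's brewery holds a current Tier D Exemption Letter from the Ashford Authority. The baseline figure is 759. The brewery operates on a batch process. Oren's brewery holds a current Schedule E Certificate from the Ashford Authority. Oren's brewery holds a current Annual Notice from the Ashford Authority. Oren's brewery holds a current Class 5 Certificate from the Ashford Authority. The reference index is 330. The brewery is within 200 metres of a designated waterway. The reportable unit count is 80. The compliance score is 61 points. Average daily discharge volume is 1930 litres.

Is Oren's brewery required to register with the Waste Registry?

Exception (a) does not apply: no General Permit is held.
Exception (b)'s conditions are all satisfied: discharge occurs on no more than two days per week; a current Annual Notice is held. Turning to paragraph (f): (f) operates against (b): a current Schedule E Certificate is held. Exception (b) does not apply.
Exception (c) requires that the operator holds a current Category C Certificate from the Ashford Authority; but the Category C Certificate is not current, so (c) is unavailable.
Exception (d) is satisfied on its face — the facility's operating hours per week are 104, below the 112 limit; the facility's floor area is 3,650 m², less than the 3,950 m² limit. Under paragraphs (h)–(m): (h) would limit (d) — a current Tier D Exemption Letter is held — but (i) sets (h) aside: (i) is engaged — the reference index is 330, less than the 367 limit. (j) operates (the brewery is within 200 m of a designated waterway), but is itself disapplied by (k): (k) applies — the compliance score is 61 points, under the 64 points limit. (l) would limit (k) — a current Class 5 Certificate is held — but (m) sets (l) aside: (m) applies — discharge temperature exceeds 35 °C. (d) remains available.
Exception (e) fails — average daily discharge volume is 1930 litres, not less than 1630 litres.

No — exception (d) applies; Oren's brewery is not required to register with the Waste Registry.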